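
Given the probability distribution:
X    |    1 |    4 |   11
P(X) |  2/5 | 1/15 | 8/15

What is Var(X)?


E[X] = 98/15
E[X²] = 66
Var(X) = E[X²] - (E[X])² = 66 - 9604/225 = 5246/225

Var(X) = 5246/225 ≈ 23.3156


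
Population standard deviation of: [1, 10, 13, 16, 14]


Mean = 54/5
  (1-54/5)²=2401/25
  (10-54/5)²=16/25
  (13-54/5)²=121/25
  (16-54/5)²=676/25
  (14-54/5)²=256/25
Σ(x-μ)² = 694/5
σ² = (694/5)/5 = 694/25

σ = √(694/25) ≈ 5.2688


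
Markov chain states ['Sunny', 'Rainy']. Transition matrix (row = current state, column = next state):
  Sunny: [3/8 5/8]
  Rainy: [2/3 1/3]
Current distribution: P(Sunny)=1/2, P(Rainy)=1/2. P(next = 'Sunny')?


P(next=Sunny) = Σᵢ P(now=i)×P(i→Sunny)
= 1/2×3/8 + 1/2×2/3
= 3/16 + 1/3 = 25/48

P = 25/48 ≈ 0.5208


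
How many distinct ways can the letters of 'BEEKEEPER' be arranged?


Letters: 9, freq: {'B': 1, 'E': 5, 'K': 1, 'P': 1, 'R': 1}
9!/(1!×5!×1!×1!×1!) = 362880/120 = 3024

3024


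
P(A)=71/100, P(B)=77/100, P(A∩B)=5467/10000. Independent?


P(A)×P(B) = 5467/10000
P(A∩B) = 5467/10000
Equal ✓ → Independent

Yes, independent


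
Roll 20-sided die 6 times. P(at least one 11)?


P(no 11)^6 = (19/20)^6 = 47045881/64000000
P(≥1) = 1 - 47045881/64000000 = 16954119/64000000

P = 16954119/64000000 ≈ 26.49%


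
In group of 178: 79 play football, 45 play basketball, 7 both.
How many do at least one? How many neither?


|A∪B| = 79+45-7 = 117
Neither = 178-117 = 61

At least one: 117; Neither: 61


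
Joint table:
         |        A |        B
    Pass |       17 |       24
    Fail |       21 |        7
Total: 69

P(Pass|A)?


P(Pass|A) = 17/(17+21) = 17/38

P = 17/38 ≈ 44.74%


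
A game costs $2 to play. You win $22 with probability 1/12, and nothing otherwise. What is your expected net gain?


E[gain] = (22-2)×1/12 + (-2)×11/12
= 5/3 - 11/6 = -1/6

Expected net gain = $-1/6 ≈ $-0.17


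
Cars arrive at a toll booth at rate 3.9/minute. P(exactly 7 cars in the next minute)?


Poisson(λ=3.9): P(X=7) = e^(-λ)×λ^k/k!
= e^(-3.9) × 3.9^7 / 7!
≈ 0.02024191145 × 13723.1006679 / 5040 ≈ 0.055115

P(X=7) ≈ 0.055115 ≈ 5.51%


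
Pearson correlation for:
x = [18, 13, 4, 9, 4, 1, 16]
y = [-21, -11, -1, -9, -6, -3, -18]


n=7, Σx=65, Σy=-69, Σxy=-921, Σx²=863, Σy²=1013
r = (7×(-921) - 65×(-69))/√((7×863 - 65²)(7×1013 - (-69)²))
= -1962/√(1816×2330) = -1962/√4231280 ≈ -1962/2057.0075 ≈ -0.9538

r ≈ -0.9538


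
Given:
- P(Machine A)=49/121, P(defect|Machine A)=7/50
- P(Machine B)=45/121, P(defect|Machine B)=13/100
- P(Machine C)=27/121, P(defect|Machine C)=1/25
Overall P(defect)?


P(B) = Σ P(B|Aᵢ)×P(Aᵢ)
  7/50×49/121 = 343/6050
  13/100×45/121 = 117/2420
  1/25×27/121 = 27/3025
Sum = 1379/12100

P(defect) = 1379/12100 ≈ 11.40%


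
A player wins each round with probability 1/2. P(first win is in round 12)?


Geometric: P(X=12) = (1-p)^(k-1)×p = (1/2)^11×1/2 = 1/4096

P(X=12) = 1/4096 ≈ 0.02%


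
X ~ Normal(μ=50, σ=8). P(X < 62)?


z = (62-50)/8 = 1.5
P(Z < 1.5) = 0.9332

P(X < 62) ≈ 0.9332


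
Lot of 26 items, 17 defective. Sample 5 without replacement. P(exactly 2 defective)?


Hypergeometric: C(17,2)×C(9,3)/C(26,5)
= 136×84/65780 = 2856/16445

P(X=2) = 2856/16445 ≈ 17.37%


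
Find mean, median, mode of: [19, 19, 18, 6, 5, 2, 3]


Sorted: [2, 3, 5, 6, 18, 19, 19]
Mean = 72/7
Median = 6
Freq: {19: 2, 18: 1, 6: 1, 5: 1, 2: 1, 3: 1}
Mode: [19]

Mean=72/7, Median=6, Mode=19


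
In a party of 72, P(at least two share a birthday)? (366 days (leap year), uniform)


P(all different) = Π(366-i)/366 for i=0..71
= 0.000559
P(match) = 1 - 0.000559 = 0.999441

P ≈ 0.9994 ≈ 99.94%


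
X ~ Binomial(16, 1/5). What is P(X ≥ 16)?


P(X ≥ 16) = Σ P(X=i) for i=16..16
P(X=16) = 1/152587890625
Sum = 1/152587890625

P(X ≥ 16) = 1/152587890625 ≈ 0.00%


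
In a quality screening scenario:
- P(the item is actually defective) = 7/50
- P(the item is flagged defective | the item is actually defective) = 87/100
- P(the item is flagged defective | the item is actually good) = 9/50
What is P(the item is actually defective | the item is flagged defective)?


Using Bayes' theorem:
P(A|B) = P(B|A)·P(A) / P(B)

P(the item is flagged defective) = 87/100 × 7/50 + 9/50 × 43/50
= 609/5000 + 387/2500 = 1383/5000

P(the item is actually defective|the item is flagged defective) = (609/5000) / (1383/5000) = 203/461

P(the item is actually defective|the item is flagged defective) = 203/461 ≈ 44.03%


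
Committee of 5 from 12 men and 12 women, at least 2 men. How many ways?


Count by #men:
  2M,3W: C(12,2)×C(12,3)=14520
  3M,2W: C(12,3)×C(12,2)=14520
  4M,1W: C(12,4)×C(12,1)=5940
  5M,0W: C(12,5)×C(12,0)=792
Total = 35772

35772


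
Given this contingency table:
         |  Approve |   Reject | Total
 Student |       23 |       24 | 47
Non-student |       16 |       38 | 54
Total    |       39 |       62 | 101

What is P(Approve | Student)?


P(Approve | Student) = 23/(23+24) = 23/47

P(Approve|Student) = 23/47 ≈ 48.94%


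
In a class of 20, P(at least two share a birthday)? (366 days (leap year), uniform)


P(all different) = Π(366-i)/366 for i=0..19
= 0.589430
P(match) = 1 - 0.589430 = 0.410570

P ≈ 0.4106 ≈ 41.06%


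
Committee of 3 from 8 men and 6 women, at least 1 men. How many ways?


Count by #men:
  1M,2W: C(8,1)×C(6,2)=120
  2M,1W: C(8,2)×C(6,1)=168
  3M,0W: C(8,3)×C(6,0)=56
Total = 344

344


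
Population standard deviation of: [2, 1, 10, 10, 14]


Mean = 37/5
  (2-37/5)²=729/25
  (1-37/5)²=1024/25
  (10-37/5)²=169/25
  (10-37/5)²=169/25
  (14-37/5)²=1089/25
Σ(x-μ)² = 636/5
σ² = (636/5)/5 = 636/25

σ = √(636/25) ≈ 5.0438


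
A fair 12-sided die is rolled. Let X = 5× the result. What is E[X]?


E[die] = (1+12)/2 = 13/2
E[X] = 5 × 13/2 = 65/2

E[X] = 65/2


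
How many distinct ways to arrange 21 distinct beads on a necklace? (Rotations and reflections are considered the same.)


Free circular arrangements: rotations and reflections both identified.
(n-1)!/2 = 20!/2 = 2432902008176640000/2 = 1216451004088320000

1216451004088320000


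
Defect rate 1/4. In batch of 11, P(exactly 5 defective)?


Binomial: P(X=5) = C(11,5)×p^5×(1-p)^6
= 462 × 1/1024 × 729/4096 = 168399/2097152

P(X=5) = 168399/2097152 ≈ 8.03%


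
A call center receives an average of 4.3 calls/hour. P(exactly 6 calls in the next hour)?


Poisson(λ=4.3): P(X=6) = e^(-λ)×λ^k/k!
= e^(-4.3) × 4.3^6 / 6!
≈ 0.01356855901 × 6321.363049 / 720 ≈ 0.119127

P(X=6) ≈ 0.119127 ≈ 11.91%


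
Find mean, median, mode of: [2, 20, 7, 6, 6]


Sorted: [2, 6, 6, 7, 20]
Mean = 41/5
Median = 6
Freq: {2: 1, 20: 1, 7: 1, 6: 2}
Mode: [6]

Mean=41/5, Median=6, Mode=6


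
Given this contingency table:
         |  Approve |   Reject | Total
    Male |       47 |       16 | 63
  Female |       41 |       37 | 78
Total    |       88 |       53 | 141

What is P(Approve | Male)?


P(Approve | Male) = 47/(47+16) = 47/63

P(Approve|Male) = 47/63 ≈ 74.60%


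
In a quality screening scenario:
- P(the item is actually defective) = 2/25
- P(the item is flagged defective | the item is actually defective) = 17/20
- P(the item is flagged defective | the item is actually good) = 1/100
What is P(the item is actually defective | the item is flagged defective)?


Using Bayes' theorem:
P(A|B) = P(B|A)·P(A) / P(B)

P(the item is flagged defective) = 17/20 × 2/25 + 1/100 × 23/25
= 17/250 + 23/2500 = 193/2500

P(the item is actually defective|the item is flagged defective) = (17/250) / (193/2500) = 170/193

P(the item is actually defective|the item is flagged defective) = 170/193 ≈ 88.08%


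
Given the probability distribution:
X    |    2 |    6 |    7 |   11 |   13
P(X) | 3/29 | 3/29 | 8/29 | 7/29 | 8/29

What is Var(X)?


E[X] = 9
E[X²] = 2711/29
Var(X) = E[X²] - (E[X])² = 2711/29 - 81 = 362/29

Var(X) = 362/29 ≈ 12.4828


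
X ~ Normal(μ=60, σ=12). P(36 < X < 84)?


z₁=(36-60)/12=-2.0, z₂=(84-60)/12=2.0
P = Φ(2.0) - Φ(-2.0) = 0.977250 - 0.022750 = 0.954500 ≈ 0.9545

P(36 < X < 84) ≈ 0.9545


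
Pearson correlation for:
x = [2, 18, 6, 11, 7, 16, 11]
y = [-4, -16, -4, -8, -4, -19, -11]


n=7, Σx=71, Σy=-66, Σxy=-861, Σx²=911, Σy²=850
r = (7×(-861) - 71×(-66))/√((7×911 - 71²)(7×850 - (-66)²))
= -1341/√(1336×1594) = -1341/√2129584 ≈ -1341/1459.3094 ≈ -0.9189

r ≈ -0.9189


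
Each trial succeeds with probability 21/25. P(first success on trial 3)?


Geometric: P(X=3) = (1-p)^(k-1)×p = (4/25)^2×21/25 = 336/15625

P(X=3) = 336/15625 ≈ 2.15%


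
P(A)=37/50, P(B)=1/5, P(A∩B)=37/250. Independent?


P(A)×P(B) = 37/250
P(A∩B) = 37/250
Equal ✓ → Independent

Yes, independent


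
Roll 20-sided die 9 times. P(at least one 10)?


P(no 10)^9 = (19/20)^9 = 322687697779/512000000000
P(≥1) = 1 - 322687697779/512000000000 = 189312302221/512000000000

P = 189312302221/512000000000 ≈ 36.98%


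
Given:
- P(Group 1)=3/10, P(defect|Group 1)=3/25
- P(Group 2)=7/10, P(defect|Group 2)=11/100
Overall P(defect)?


P(B) = Σ P(B|Aᵢ)×P(Aᵢ)
  3/25×3/10 = 9/250
  11/100×7/10 = 77/1000
Sum = 113/1000

P(defect) = 113/1000 ≈ 11.30%


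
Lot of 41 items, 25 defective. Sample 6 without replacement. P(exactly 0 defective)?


Hypergeometric: C(25,0)×C(16,6)/C(41,6)
= 1×8008/4496388 = 154/86469

P(X=0) = 154/86469 ≈ 0.18%


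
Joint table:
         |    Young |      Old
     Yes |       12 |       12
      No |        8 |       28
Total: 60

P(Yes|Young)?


P(Yes|Young) = 12/(12+8) = 12/20 = 3/5

P = 3/5 ≈ 60.00%


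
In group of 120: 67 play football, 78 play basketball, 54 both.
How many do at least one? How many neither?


|A∪B| = 67+78-54 = 91
Neither = 120-91 = 29

At least one: 91; Neither: 29


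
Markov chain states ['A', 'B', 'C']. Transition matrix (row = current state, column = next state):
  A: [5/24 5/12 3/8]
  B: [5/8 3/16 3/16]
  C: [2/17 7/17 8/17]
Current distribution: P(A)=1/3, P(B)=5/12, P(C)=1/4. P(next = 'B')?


P(next=B) = Σᵢ P(now=i)×P(i→B)
= 1/3×5/12 + 5/12×3/16 + 1/4×7/17
= 5/36 + 5/64 + 7/68 = 3133/9792

P = 3133/9792 ≈ 0.3200


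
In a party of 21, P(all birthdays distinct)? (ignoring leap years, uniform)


P(all different) = Π(365-i)/365 for i=0..20
= (365/365)×(364/365)×...×(345/365)
= 0.556312

P ≈ 0.5563 ≈ 55.63%


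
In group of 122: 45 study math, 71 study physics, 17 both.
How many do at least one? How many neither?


|A∪B| = 45+71-17 = 99
Neither = 122-99 = 23

At least one: 99; Neither: 23


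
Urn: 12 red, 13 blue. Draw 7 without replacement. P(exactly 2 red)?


Hypergeometric: C(12,2)×C(13,5)/C(25,7)
= 66×1287/480700 = 3861/21850

P(X=2) = 3861/21850 ≈ 17.67%


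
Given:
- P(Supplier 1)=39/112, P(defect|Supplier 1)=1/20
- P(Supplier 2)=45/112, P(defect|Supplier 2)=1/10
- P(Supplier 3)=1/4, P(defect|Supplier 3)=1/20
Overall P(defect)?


P(B) = Σ P(B|Aᵢ)×P(Aᵢ)
  1/20×39/112 = 39/2240
  1/10×45/112 = 9/224
  1/20×1/4 = 1/80
Sum = 157/2240

P(defect) = 157/2240 ≈ 7.01%


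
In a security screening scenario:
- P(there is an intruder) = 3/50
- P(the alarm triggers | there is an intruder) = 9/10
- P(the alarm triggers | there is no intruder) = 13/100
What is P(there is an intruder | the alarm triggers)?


Using Bayes' theorem:
P(A|B) = P(B|A)·P(A) / P(B)

P(the alarm triggers) = 9/10 × 3/50 + 13/100 × 47/50
= 27/500 + 611/5000 = 881/5000

P(there is an intruder|the alarm triggers) = (27/500) / (881/5000) = 270/881

P(there is an intruder|the alarm triggers) = 270/881 ≈ 30.65%


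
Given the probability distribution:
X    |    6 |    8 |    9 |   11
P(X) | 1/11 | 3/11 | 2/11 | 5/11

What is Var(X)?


E[X] = 103/11
E[X²] = 995/11
Var(X) = E[X²] - (E[X])² = 995/11 - 10609/121 = 336/121

Var(X) = 336/121 ≈ 2.7769


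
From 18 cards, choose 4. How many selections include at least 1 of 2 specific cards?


Complement: C(18,4) - C(16,4) = 3060 - 1820 = 1240

1240


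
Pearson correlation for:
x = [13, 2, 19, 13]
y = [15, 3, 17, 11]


n=4, Σx=47, Σy=46, Σxy=667, Σx²=703, Σy²=644
r = (4×667 - 47×46)/√((4×703 - 47²)(4×644 - 46²))
= 506/√(603×460) = 506/√277380 ≈ 506/526.6688 ≈ 0.9608

r ≈ 0.9608


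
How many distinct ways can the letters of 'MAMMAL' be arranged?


Letters: 6, freq: {'M': 3, 'A': 2, 'L': 1}
6!/(3!×2!×1!) = 720/12 = 60

60


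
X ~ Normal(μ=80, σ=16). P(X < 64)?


z = (64-80)/16 = -1.0
P(Z < -1.0) = 0.1587

P(X < 64) ≈ 0.1587


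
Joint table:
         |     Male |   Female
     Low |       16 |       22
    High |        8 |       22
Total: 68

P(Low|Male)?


P(Low|Male) = 16/(16+8) = 16/24 = 2/3

P = 2/3 ≈ 66.67%


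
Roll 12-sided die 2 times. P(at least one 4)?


P(no 4)^2 = (11/12)^2 = 121/144
P(≥1) = 1 - 121/144 = 23/144

P = 23/144 ≈ 15.97%


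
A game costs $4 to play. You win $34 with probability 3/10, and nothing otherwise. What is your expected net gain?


E[gain] = (34-4)×3/10 + (-4)×7/10
= 9 - 14/5 = 31/5

Expected net gain = $31/5 ≈ $6.20


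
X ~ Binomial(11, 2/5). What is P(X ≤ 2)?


P(X ≤ 2) = Σ P(X=i) for i=0..2
P(X=0) = 177147/48828125
P(X=1) = 1299078/48828125
P(X=2) = 866052/9765625
Sum = 1161297/9765625

P(X ≤ 2) = 1161297/9765625 ≈ 11.89%


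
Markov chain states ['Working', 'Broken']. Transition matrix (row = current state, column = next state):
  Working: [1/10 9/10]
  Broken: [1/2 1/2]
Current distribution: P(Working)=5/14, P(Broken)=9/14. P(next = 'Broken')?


P(next=Broken) = Σᵢ P(now=i)×P(i→Broken)
= 5/14×9/10 + 9/14×1/2
= 9/28 + 9/28 = 9/14

P = 9/14 ≈ 0.6429


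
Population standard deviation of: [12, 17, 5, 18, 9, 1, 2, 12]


Mean = 76/8 = 19/2
  (12-19/2)²=25/4
  (17-19/2)²=225/4
  (5-19/2)²=81/4
  (18-19/2)²=289/4
  (9-19/2)²=1/4
  (1-19/2)²=289/4
  (2-19/2)²=225/4
  (12-19/2)²=25/4
Σ(x-μ)² = 290
σ² = 290/8 = 145/4

σ = √(145/4) ≈ 6.0208


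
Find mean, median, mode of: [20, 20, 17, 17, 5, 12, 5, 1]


Sorted: [1, 5, 5, 12, 17, 17, 20, 20]
Mean = 97/8
Median = 29/2
Freq: {20: 2, 17: 2, 5: 2, 12: 1, 1: 1}
Mode: [5, 17, 20]

Mean=97/8, Median=29/2, Mode=[5, 17, 20]


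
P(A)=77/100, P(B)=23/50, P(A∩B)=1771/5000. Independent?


P(A)×P(B) = 1771/5000
P(A∩B) = 1771/5000
Equal ✓ → Independent

Yes, independent


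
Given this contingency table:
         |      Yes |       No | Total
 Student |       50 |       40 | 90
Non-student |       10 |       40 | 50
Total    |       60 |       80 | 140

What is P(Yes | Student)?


P(Yes | Student) = 50/(50+40) = 50/90 = 5/9

P(Yes|Student) = 5/9 ≈ 55.56%


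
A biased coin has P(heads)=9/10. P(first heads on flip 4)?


Geometric: P(X=4) = (1-p)^(k-1)×p = (1/10)^3×9/10 = 9/10000

P(X=4) = 9/10000 ≈ 0.09%


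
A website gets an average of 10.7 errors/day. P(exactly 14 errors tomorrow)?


Poisson(λ=10.7): P(X=14) = e^(-λ)×λ^k/k!
= e^(-10.7) × 10.7^14 / 14!
≈ 2.254493791e-05 × 2.5785341502e+14 / 87178291200 ≈ 0.066683

P(X=14) ≈ 0.066683 ≈ 6.67%


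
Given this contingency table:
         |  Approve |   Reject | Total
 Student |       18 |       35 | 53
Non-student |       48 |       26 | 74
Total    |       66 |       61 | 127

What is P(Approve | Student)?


P(Approve | Student) = 18/(18+35) = 18/53

P(Approve|Student) = 18/53 ≈ 33.96%


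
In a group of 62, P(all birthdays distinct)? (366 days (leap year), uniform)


P(all different) = Π(366-i)/366 for i=0..61
= (366/366)×(365/366)×...×(305/366)
= 0.004156

P ≈ 0.0042 ≈ 0.42%


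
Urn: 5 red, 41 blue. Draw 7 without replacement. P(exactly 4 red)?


Hypergeometric: C(5,4)×C(41,3)/C(46,7)
= 5×10660/53524680 = 65/65274

P(X=4) = 65/65274 ≈ 0.10%


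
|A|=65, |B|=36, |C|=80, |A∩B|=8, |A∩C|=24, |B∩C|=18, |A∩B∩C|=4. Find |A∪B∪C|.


|A∪B∪C| = 65+36+80-8-24-18+4 = 135

|A∪B∪C| = 135


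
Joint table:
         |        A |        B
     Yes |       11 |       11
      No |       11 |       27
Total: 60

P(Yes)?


P(Yes) = (11+11)/60 = 22/60 = 11/30

P(Yes) = 11/30 ≈ 36.67%


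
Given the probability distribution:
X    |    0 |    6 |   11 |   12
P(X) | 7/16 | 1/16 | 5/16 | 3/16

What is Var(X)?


E[X] = 97/16
E[X²] = 1073/16
Var(X) = E[X²] - (E[X])² = 1073/16 - 9409/256 = 7759/256

Var(X) = 7759/256 ≈ 30.3086


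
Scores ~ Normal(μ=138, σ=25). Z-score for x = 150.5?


z = (x - μ)/σ = (150.5 - 138)/25 = 0.5

z = 0.5


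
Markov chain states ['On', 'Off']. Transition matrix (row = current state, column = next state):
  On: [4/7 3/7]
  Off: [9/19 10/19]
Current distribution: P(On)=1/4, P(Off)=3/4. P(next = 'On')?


P(next=On) = Σᵢ P(now=i)×P(i→On)
= 1/4×4/7 + 3/4×9/19
= 1/7 + 27/76 = 265/532

P = 265/532 ≈ 0.4981


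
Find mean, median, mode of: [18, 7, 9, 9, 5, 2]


Sorted: [2, 5, 7, 9, 9, 18]
Mean = 50/6 = 25/3
Median = 8
Freq: {18: 1, 7: 1, 9: 2, 5: 1, 2: 1}
Mode: [9]

Mean=25/3, Median=8, Mode=9


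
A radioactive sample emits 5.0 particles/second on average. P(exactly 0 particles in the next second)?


Poisson(λ=5.0): P(X=0) = e^(-λ)×λ^k/k!
= e^(-5.0) × 5.0^0 / 0!
≈ 0.006737946999 × 1 / 1 ≈ 0.006738

P(X=0) ≈ 0.006738 ≈ 0.67%


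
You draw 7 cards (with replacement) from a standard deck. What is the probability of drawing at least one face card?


P(not a face card) = 40/52 = 10/13
P(none in 7 draws) = (10/13)^7 = 10000000/62748517
P(≥1 face card) = 1 - 10000000/62748517 = 52748517/62748517

P = 52748517/62748517 ≈ 84.06%


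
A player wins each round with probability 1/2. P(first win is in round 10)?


Geometric: P(X=10) = (1-p)^(k-1)×p = (1/2)^9×1/2 = 1/1024

P(X=10) = 1/1024 ≈ 0.10%


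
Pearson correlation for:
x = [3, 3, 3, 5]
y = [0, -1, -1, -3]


n=4, Σx=14, Σy=-5, Σxy=-21, Σx²=52, Σy²=11
r = (4×(-21) - 14×(-5))/√((4×52 - 14²)(4×11 - (-5)²))
= -14/√(12×19) = -14/√228 ≈ -14/15.0997 ≈ -0.9272

r ≈ -0.9272


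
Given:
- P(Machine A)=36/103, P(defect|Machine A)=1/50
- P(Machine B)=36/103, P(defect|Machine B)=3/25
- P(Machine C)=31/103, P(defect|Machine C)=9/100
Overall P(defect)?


P(B) = Σ P(B|Aᵢ)×P(Aᵢ)
  1/50×36/103 = 18/2575
  3/25×36/103 = 108/2575
  9/100×31/103 = 279/10300
Sum = 783/10300

P(defect) = 783/10300 ≈ 7.60%


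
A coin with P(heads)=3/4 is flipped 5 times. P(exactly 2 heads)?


Binomial: P(X=2) = C(5,2)×p^2×(1-p)^3
= 10 × 9/16 × 1/64 = 45/512

P(X=2) = 45/512 ≈ 8.79%


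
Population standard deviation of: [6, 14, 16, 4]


Mean = 40/4 = 10
  (6-10)²=16
  (14-10)²=16
  (16-10)²=36
  (4-10)²=36
Σ(x-μ)² = 104
σ² = 104/4 = 26

σ = √(26) ≈ 5.0990


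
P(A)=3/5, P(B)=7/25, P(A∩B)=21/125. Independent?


P(A)×P(B) = 21/125
P(A∩B) = 21/125
Equal ✓ → Independent

Yes, independent


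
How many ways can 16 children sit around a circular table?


Circular arrangements of 16 distinct objects: fix one position to break rotational symmetry.
(n-1)! = 15! = 1307674368000

1307674368000


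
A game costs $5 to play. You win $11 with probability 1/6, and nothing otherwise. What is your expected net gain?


E[gain] = (11-5)×1/6 + (-5)×5/6
= 1 - 25/6 = -19/6

Expected net gain = $-19/6 ≈ $-3.17


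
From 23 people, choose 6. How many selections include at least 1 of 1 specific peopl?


Complement: C(23,6) - C(22,6) = 100947 - 74613 = 26334

26334


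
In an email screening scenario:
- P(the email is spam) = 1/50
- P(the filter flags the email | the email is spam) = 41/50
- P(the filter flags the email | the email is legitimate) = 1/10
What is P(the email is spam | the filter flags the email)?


Using Bayes' theorem:
P(A|B) = P(B|A)·P(A) / P(B)

P(the filter flags the email) = 41/50 × 1/50 + 1/10 × 49/50
= 41/2500 + 49/500 = 143/1250

P(the email is spam|the filter flags the email) = (41/2500) / (143/1250) = 41/286

P(the email is spam|the filter flags the email) = 41/286 ≈ 14.34%


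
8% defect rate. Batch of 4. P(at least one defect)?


P(all good) = (23/25)^4 = 279841/390625
P(≥1 defect) = 110784/390625

P = 110784/390625 ≈ 28.36%


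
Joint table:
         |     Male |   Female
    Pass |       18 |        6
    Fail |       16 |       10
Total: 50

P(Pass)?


P(Pass) = (18+6)/50 = 24/50 = 12/25

P(Pass) = 12/25 ≈ 48.00%


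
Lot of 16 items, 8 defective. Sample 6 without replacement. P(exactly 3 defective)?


Hypergeometric: C(8,3)×C(8,3)/C(16,6)
= 56×56/8008 = 56/143

P(X=3) = 56/143 ≈ 39.16%


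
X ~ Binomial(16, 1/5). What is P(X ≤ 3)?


P(X ≤ 3) = Σ P(X=i) for i=0..3
P(X=0) = 4294967296/152587890625
P(X=1) = 17179869184/152587890625
P(X=2) = 6442450944/30517578125
P(X=3) = 7516192768/30517578125
Sum = 18253611008/30517578125

P(X ≤ 3) = 18253611008/30517578125 ≈ 59.81%


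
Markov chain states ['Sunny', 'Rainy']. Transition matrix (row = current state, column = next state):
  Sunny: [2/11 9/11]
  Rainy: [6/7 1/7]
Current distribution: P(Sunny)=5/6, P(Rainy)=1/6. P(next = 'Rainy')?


P(next=Rainy) = Σᵢ P(now=i)×P(i→Rainy)
= 5/6×9/11 + 1/6×1/7
= 15/22 + 1/42 = 163/231

P = 163/231 ≈ 0.7056


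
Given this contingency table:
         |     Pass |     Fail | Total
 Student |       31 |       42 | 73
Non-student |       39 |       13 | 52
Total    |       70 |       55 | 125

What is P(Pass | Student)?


P(Pass | Student) = 31/(31+42) = 31/73

P(Pass|Student) = 31/73 ≈ 42.47%


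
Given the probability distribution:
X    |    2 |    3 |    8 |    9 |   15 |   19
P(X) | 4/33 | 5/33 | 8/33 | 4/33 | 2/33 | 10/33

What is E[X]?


E[X] = Σ x·P(X=x)
= (2)×(4/33) + (3)×(5/33) + (8)×(8/33) + (9)×(4/33) + (15)×(2/33) + (19)×(10/33)
= 343/33

E[X] = 343/33


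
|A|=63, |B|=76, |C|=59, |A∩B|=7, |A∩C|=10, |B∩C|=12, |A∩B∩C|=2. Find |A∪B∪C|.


|A∪B∪C| = 63+76+59-7-10-12+2 = 171

|A∪B∪C| = 171


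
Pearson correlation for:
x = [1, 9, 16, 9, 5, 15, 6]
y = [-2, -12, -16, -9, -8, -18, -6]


n=7, Σx=61, Σy=-71, Σxy=-793, Σx²=705, Σy²=909
r = (7×(-793) - 61×(-71))/√((7×705 - 61²)(7×909 - (-71)²))
= -1220/√(1214×1322) = -1220/√1604908 ≈ -1220/1266.8496 ≈ -0.9630

r ≈ -0.9630


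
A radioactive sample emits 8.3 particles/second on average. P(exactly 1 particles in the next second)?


Poisson(λ=8.3): P(X=1) = e^(-λ)×λ^k/k!
= e^(-8.3) × 8.3^1 / 1!
≈ 0.0002485168271 × 8.3 / 1 ≈ 0.002063

P(X=1) ≈ 0.002063 ≈ 0.21%


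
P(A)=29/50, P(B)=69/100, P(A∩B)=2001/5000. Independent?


P(A)×P(B) = 2001/5000
P(A∩B) = 2001/5000
Equal ✓ → Independent

Yes, independent


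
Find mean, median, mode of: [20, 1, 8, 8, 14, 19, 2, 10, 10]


Sorted: [1, 2, 8, 8, 10, 10, 14, 19, 20]
Mean = 92/9
Median = 10
Freq: {20: 1, 1: 1, 8: 2, 14: 1, 19: 1, 2: 1, 10: 2}
Mode: [8, 10]

Mean=92/9, Median=10, Mode=[8, 10]


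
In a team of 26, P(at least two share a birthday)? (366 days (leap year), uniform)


P(all different) = Π(366-i)/366 for i=0..25
= 0.402786
P(match) = 1 - 0.402786 = 0.597214

P ≈ 0.5972 ≈ 59.72%


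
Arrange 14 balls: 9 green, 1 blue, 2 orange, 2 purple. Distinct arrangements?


14!/(9!×1!×2!×2!) = 60060

60060


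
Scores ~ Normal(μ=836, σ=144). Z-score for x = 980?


z = (x - μ)/σ = (980 - 836)/144 = 1.0

z = 1.0


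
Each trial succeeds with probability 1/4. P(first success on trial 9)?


Geometric: P(X=9) = (1-p)^(k-1)×p = (3/4)^8×1/4 = 6561/262144

P(X=9) = 6561/262144 ≈ 2.50%


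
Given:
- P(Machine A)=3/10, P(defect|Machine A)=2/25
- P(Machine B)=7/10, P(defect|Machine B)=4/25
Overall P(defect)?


P(B) = Σ P(B|Aᵢ)×P(Aᵢ)
  2/25×3/10 = 3/125
  4/25×7/10 = 14/125
Sum = 17/125

P(defect) = 17/125 ≈ 13.60%


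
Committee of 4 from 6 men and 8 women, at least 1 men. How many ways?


Count by #men:
  1M,3W: C(6,1)×C(8,3)=336
  2M,2W: C(6,2)×C(8,2)=420
  3M,1W: C(6,3)×C(8,1)=160
  4M,0W: C(6,4)×C(8,0)=15
Total = 931

931


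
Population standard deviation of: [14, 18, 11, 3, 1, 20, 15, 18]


Mean = 100/8 = 25/2
  (14-25/2)²=9/4
  (18-25/2)²=121/4
  (11-25/2)²=9/4
  (3-25/2)²=361/4
  (1-25/2)²=529/4
  (20-25/2)²=225/4
  (15-25/2)²=25/4
  (18-25/2)²=121/4
Σ(x-μ)² = 350
σ² = 350/8 = 175/4

σ = √(175/4) ≈ 6.6144


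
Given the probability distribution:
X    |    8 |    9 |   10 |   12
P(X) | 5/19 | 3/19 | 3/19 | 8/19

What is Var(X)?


E[X] = 193/19
E[X²] = 2015/19
Var(X) = E[X²] - (E[X])² = 2015/19 - 37249/361 = 1036/361

Var(X) = 1036/361 ≈ 2.8698


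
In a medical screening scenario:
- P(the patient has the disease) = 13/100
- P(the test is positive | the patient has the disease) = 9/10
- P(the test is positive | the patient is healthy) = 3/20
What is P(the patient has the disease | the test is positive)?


Using Bayes' theorem:
P(A|B) = P(B|A)·P(A) / P(B)

P(the test is positive) = 9/10 × 13/100 + 3/20 × 87/100
= 117/1000 + 261/2000 = 99/400

P(the patient has the disease|the test is positive) = (117/1000) / (99/400) = 26/55

P(the patient has the disease|the test is positive) = 26/55 ≈ 47.27%


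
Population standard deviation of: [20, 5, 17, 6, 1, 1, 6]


Mean = 56/7 = 8
  (20-8)²=144
  (5-8)²=9
  (17-8)²=81
  (6-8)²=4
  (1-8)²=49
  (1-8)²=49
  (6-8)²=4
Σ(x-μ)² = 340
σ² = 340/7

σ = √(340/7) ≈ 6.9693


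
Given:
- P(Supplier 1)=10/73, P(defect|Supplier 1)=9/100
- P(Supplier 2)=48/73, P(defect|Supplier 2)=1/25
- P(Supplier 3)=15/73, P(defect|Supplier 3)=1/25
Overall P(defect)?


P(B) = Σ P(B|Aᵢ)×P(Aᵢ)
  9/100×10/73 = 9/730
  1/25×48/73 = 48/1825
  1/25×15/73 = 3/365
Sum = 171/3650

P(defect) = 171/3650 ≈ 4.68%


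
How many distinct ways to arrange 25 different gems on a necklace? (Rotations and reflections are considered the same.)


Free circular arrangements: rotations and reflections both identified.
(n-1)!/2 = 24!/2 = 620448401733239439360000/2 = 310224200866619719680000

310224200866619719680000


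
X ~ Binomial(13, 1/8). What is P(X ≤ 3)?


P(X ≤ 3) = Σ P(X=i) for i=0..3
P(X=0) = 96889010407/549755813888
P(X=1) = 179936733613/549755813888
P(X=2) = 77115742977/274877906944
P(X=3) = 40393960607/274877906944
Sum = 127961287797/137438953472

P(X ≤ 3) = 127961287797/137438953472 ≈ 93.10%


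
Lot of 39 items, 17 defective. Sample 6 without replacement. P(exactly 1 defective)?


Hypergeometric: C(17,1)×C(22,5)/C(39,6)
= 17×26334/3262623 = 66/481

P(X=1) = 66/481 ≈ 13.72%


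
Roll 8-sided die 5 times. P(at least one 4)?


P(no 4)^5 = (7/8)^5 = 16807/32768
P(≥1) = 1 - 16807/32768 = 15961/32768

P = 15961/32768 ≈ 48.71%


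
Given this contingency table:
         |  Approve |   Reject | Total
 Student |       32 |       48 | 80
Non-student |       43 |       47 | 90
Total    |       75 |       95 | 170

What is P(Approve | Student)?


P(Approve | Student) = 32/(32+48) = 32/80 = 2/5

P(Approve|Student) = 2/5 ≈ 40.00%


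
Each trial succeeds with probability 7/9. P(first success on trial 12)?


Geometric: P(X=12) = (1-p)^(k-1)×p = (2/9)^11×7/9 = 14336/282429536481

P(X=12) = 14336/282429536481 ≈ 0.00%


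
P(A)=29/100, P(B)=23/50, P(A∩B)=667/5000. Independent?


P(A)×P(B) = 667/5000
P(A∩B) = 667/5000
Equal ✓ → Independent

Yes, independent


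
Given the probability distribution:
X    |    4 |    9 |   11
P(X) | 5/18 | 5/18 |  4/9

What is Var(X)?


E[X] = 17/2
E[X²] = 1453/18
Var(X) = E[X²] - (E[X])² = 1453/18 - 289/4 = 305/36

Var(X) = 305/36 ≈ 8.4722


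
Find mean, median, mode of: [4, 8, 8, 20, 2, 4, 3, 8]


Sorted: [2, 3, 4, 4, 8, 8, 8, 20]
Mean = 57/8
Median = 6
Freq: {4: 2, 8: 3, 20: 1, 2: 1, 3: 1}
Mode: [8]

Mean=57/8, Median=6, Mode=8


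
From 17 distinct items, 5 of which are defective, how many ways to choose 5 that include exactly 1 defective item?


Choose 1 of the 5 defective items and 4 of the other 12 items:
C(5,1)×C(12,4) = 5×495 = 2475

2475


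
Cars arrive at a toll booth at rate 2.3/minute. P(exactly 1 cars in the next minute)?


Poisson(λ=2.3): P(X=1) = e^(-λ)×λ^k/k!
= e^(-2.3) × 2.3^1 / 1!
≈ 0.1002588437 × 2.3 / 1 ≈ 0.230595

P(X=1) ≈ 0.230595 ≈ 23.06%


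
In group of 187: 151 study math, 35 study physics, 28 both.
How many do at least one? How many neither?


|A∪B| = 151+35-28 = 158
Neither = 187-158 = 29

At least one: 158; Neither: 29


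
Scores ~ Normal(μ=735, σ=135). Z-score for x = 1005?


z = (x - μ)/σ = (1005 - 735)/135 = 2.0

z = 2.0


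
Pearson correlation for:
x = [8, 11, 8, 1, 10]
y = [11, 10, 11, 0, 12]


n=5, Σx=38, Σy=44, Σxy=406, Σx²=350, Σy²=486
r = (5×406 - 38×44)/√((5×350 - 38²)(5×486 - 44²))
= 358/√(306×494) = 358/√151164 ≈ 358/388.7981 ≈ 0.9208

r ≈ 0.9208


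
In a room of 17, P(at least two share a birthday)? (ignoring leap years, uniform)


P(all different) = Π(365-i)/365 for i=0..16
= 0.684992
P(match) = 1 - 0.684992 = 0.315008

P ≈ 0.3150 ≈ 31.50%


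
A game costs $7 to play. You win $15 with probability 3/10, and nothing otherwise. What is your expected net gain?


E[gain] = (15-7)×3/10 + (-7)×7/10
= 12/5 - 49/10 = -5/2

Expected net gain = $-5/2 ≈ $-2.50


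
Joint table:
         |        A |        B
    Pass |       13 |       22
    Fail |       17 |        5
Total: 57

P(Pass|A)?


P(Pass|A) = 13/(13+17) = 13/30

P = 13/30 ≈ 43.33%


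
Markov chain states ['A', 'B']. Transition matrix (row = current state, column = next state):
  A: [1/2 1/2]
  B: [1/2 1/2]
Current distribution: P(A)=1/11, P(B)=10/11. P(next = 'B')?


P(next=B) = Σᵢ P(now=i)×P(i→B)
= 1/11×1/2 + 10/11×1/2
= 1/22 + 5/11 = 1/2

P = 1/2 ≈ 0.5000


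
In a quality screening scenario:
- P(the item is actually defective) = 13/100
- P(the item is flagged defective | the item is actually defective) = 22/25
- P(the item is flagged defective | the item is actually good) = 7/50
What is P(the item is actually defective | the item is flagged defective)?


Using Bayes' theorem:
P(A|B) = P(B|A)·P(A) / P(B)

P(the item is flagged defective) = 22/25 × 13/100 + 7/50 × 87/100
= 143/1250 + 609/5000 = 1181/5000

P(the item is actually defective|the item is flagged defective) = (143/1250) / (1181/5000) = 572/1181

P(the item is actually defective|the item is flagged defective) = 572/1181 ≈ 48.43%


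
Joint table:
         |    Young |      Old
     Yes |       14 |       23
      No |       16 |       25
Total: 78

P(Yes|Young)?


P(Yes|Young) = 14/(14+16) = 14/30 = 7/15

P = 7/15 ≈ 46.67%


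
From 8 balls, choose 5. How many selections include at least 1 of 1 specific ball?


Complement: C(8,5) - C(7,5) = 56 - 21 = 35

35


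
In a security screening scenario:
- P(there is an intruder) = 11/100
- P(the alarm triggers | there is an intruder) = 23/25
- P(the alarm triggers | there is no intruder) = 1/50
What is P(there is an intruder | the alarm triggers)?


Using Bayes' theorem:
P(A|B) = P(B|A)·P(A) / P(B)

P(the alarm triggers) = 23/25 × 11/100 + 1/50 × 89/100
= 253/2500 + 89/5000 = 119/1000

P(there is an intruder|the alarm triggers) = (253/2500) / (119/1000) = 506/595

P(there is an intruder|the alarm triggers) = 506/595 ≈ 85.04%


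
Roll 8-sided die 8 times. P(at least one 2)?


P(no 2)^8 = (7/8)^8 = 5764801/16777216
P(≥1) = 1 - 5764801/16777216 = 11012415/16777216

P = 11012415/16777216 ≈ 65.64%


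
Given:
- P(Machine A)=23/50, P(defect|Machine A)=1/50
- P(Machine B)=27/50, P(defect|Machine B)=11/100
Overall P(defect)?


P(B) = Σ P(B|Aᵢ)×P(Aᵢ)
  1/50×23/50 = 23/2500
  11/100×27/50 = 297/5000
Sum = 343/5000

P(defect) = 343/5000 ≈ 6.86%


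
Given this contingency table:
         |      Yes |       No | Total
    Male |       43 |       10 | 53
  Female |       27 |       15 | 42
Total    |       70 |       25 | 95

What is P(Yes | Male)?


P(Yes | Male) = 43/(43+10) = 43/53

P(Yes|Male) = 43/53 ≈ 81.13%


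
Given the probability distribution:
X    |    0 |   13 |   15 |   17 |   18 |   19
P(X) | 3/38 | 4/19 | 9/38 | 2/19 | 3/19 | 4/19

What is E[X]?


E[X] = Σ x·P(X=x)
= (0)×(3/38) + (13)×(4/19) + (15)×(9/38) + (17)×(2/19) + (18)×(3/19) + (19)×(4/19)
= 567/38

E[X] = 567/38


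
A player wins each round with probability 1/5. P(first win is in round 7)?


Geometric: P(X=7) = (1-p)^(k-1)×p = (4/5)^6×1/5 = 4096/78125

P(X=7) = 4096/78125 ≈ 5.24%


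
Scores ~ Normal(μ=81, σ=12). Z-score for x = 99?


z = (x - μ)/σ = (99 - 81)/12 = 1.5

z = 1.5


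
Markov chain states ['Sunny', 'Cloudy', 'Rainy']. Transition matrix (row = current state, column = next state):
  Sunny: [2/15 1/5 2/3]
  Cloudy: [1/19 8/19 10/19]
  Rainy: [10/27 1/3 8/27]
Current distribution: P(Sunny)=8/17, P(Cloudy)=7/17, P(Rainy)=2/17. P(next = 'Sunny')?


P(next=Sunny) = Σᵢ P(now=i)×P(i→Sunny)
= 8/17×2/15 + 7/17×1/19 + 2/17×10/27
= 16/255 + 7/323 + 20/459 = 5581/43605

P = 5581/43605 ≈ 0.1280


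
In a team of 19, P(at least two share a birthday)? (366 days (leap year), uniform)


P(all different) = Π(366-i)/366 for i=0..18
= 0.621705
P(match) = 1 - 0.621705 = 0.378295

P ≈ 0.3783 ≈ 37.83%


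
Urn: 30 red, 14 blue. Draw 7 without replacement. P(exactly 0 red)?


Hypergeometric: C(30,0)×C(14,7)/C(44,7)
= 1×3432/38320568 = 3/33497

P(X=0) = 3/33497 ≈ 0.01%


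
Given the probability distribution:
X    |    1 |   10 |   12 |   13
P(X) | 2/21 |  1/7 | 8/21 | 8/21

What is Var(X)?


E[X] = 232/21
E[X²] = 2806/21
Var(X) = E[X²] - (E[X])² = 2806/21 - 53824/441 = 5102/441

Var(X) = 5102/441 ≈ 11.5692


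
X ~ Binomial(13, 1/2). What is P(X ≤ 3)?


P(X ≤ 3) = Σ P(X=i) for i=0..3
P(X=0) = 1/8192
P(X=1) = 13/8192
P(X=2) = 39/4096
P(X=3) = 143/4096
Sum = 189/4096

P(X ≤ 3) = 189/4096 ≈ 4.61%


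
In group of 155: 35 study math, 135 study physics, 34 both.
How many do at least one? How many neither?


|A∪B| = 35+135-34 = 136
Neither = 155-136 = 19

At least one: 136; Neither: 19


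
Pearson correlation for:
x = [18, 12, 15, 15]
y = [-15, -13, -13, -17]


n=4, Σx=60, Σy=-58, Σxy=-876, Σx²=918, Σy²=852
r = (4×(-876) - 60×(-58))/√((4×918 - 60²)(4×852 - (-58)²))
= -24/√(72×44) = -24/√3168 ≈ -24/56.2850 ≈ -0.4264

r ≈ -0.4264


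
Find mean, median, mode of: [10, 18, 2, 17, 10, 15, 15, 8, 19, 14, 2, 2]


Sorted: [2, 2, 2, 8, 10, 10, 14, 15, 15, 17, 18, 19]
Mean = 132/12 = 11
Median = 12
Freq: {10: 2, 18: 1, 2: 3, 17: 1, 15: 2, 8: 1, 19: 1, 14: 1}
Mode: [2]

Mean=11, Median=12, Mode=2


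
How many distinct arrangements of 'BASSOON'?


Letters: 7, freq: {'B': 1, 'A': 1, 'S': 2, 'O': 2, 'N': 1}
7!/(1!×1!×2!×2!×1!) = 5040/4 = 1260

1260


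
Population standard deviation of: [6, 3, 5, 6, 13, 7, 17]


Mean = 57/7
  (6-57/7)²=225/49
  (3-57/7)²=1296/49
  (5-57/7)²=484/49
  (6-57/7)²=225/49
  (13-57/7)²=1156/49
  (7-57/7)²=64/49
  (17-57/7)²=3844/49
Σ(x-μ)² = 1042/7
σ² = (1042/7)/7 = 1042/49

σ = √(1042/49) ≈ 4.6114


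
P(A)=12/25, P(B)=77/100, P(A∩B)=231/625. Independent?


P(A)×P(B) = 231/625
P(A∩B) = 231/625
Equal ✓ → Independent

Yes, independent


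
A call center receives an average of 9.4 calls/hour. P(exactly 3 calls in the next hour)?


Poisson(λ=9.4): P(X=3) = e^(-λ)×λ^k/k!
= e^(-9.4) × 9.4^3 / 3!
≈ 8.272406556e-05 × 830.584 / 6 ≈ 0.011452

P(X=3) ≈ 0.011452 ≈ 1.15%


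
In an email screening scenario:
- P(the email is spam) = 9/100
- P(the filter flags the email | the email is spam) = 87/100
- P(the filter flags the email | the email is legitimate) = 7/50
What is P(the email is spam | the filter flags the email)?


Using Bayes' theorem:
P(A|B) = P(B|A)·P(A) / P(B)

P(the filter flags the email) = 87/100 × 9/100 + 7/50 × 91/100
= 783/10000 + 637/5000 = 2057/10000

P(the email is spam|the filter flags the email) = (783/10000) / (2057/10000) = 783/2057

P(the email is spam|the filter flags the email) = 783/2057 ≈ 38.07%


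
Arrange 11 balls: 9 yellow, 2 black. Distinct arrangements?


11!/(9!×2!) = 55

55


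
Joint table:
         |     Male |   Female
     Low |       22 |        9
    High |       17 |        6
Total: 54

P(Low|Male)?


P(Low|Male) = 22/(22+17) = 22/39

P = 22/39 ≈ 56.41%


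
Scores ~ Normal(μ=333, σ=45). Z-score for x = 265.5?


z = (x - μ)/σ = (265.5 - 333)/45 = -1.5

z = -1.5


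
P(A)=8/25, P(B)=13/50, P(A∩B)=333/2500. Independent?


P(A)×P(B) = 52/625
P(A∩B) = 333/2500
Not equal → NOT independent

No, not independent


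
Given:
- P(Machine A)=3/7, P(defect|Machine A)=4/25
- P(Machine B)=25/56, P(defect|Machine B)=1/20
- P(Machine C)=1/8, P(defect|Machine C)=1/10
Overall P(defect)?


P(B) = Σ P(B|Aᵢ)×P(Aᵢ)
  4/25×3/7 = 12/175
  1/20×25/56 = 5/224
  1/10×1/8 = 1/80
Sum = 579/5600

P(defect) = 579/5600 ≈ 10.34%


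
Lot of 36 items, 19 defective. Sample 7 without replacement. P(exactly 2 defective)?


Hypergeometric: C(19,2)×C(17,5)/C(36,7)
= 171×6188/8347680 = 1729/13640

P(X=2) = 1729/13640 ≈ 12.68%


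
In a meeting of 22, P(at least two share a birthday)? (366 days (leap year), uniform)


P(all different) = Π(366-i)/366 for i=0..21
= 0.525249
P(match) = 1 - 0.525249 = 0.474751

P ≈ 0.4748 ≈ 47.48%


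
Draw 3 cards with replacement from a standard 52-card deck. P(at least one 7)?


P(not a 7) = 48/52 = 12/13
P(none in 3 draws) = (12/13)^3 = 1728/2197
P(≥1 7) = 1 - 1728/2197 = 469/2197

P = 469/2197 ≈ 21.35%


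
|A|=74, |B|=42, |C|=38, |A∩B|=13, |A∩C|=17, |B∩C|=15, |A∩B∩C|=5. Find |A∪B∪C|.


|A∪B∪C| = 74+42+38-13-17-15+5 = 114

|A∪B∪C| = 114


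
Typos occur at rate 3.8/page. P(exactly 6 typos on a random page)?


Poisson(λ=3.8): P(X=6) = e^(-λ)×λ^k/k!
= e^(-3.8) × 3.8^6 / 6!
≈ 0.02237077186 × 3010.936384 / 720 ≈ 0.093551

P(X=6) ≈ 0.093551 ≈ 9.36%


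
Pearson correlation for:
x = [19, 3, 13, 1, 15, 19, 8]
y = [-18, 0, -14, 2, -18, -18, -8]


n=7, Σx=78, Σy=-74, Σxy=-1198, Σx²=1190, Σy²=1236
r = (7×(-1198) - 78×(-74))/√((7×1190 - 78²)(7×1236 - (-74)²))
= -2614/√(2246×3176) = -2614/√7133296 ≈ -2614/2670.8231 ≈ -0.9787

r ≈ -0.9787


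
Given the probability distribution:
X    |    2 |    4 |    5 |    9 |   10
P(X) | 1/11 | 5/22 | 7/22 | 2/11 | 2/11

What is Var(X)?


E[X] = 135/22
E[X²] = 987/22
Var(X) = E[X²] - (E[X])² = 987/22 - 18225/484 = 3489/484

Var(X) = 3489/484 ≈ 7.2087


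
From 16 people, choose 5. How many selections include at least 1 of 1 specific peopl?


Complement: C(16,5) - C(15,5) = 4368 - 3003 = 1365

1365


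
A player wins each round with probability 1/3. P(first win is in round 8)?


Geometric: P(X=8) = (1-p)^(k-1)×p = (2/3)^7×1/3 = 128/6561

P(X=8) = 128/6561 ≈ 1.95%


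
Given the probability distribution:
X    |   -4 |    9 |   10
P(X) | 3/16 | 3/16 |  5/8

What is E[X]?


E[X] = Σ x·P(X=x)
= (-4)×(3/16) + (9)×(3/16) + (10)×(5/8)
= 115/16

E[X] = 115/16


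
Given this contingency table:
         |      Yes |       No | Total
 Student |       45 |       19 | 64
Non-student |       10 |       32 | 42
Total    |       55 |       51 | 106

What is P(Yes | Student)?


P(Yes | Student) = 45/(45+19) = 45/64

P(Yes|Student) = 45/64 ≈ 70.31%


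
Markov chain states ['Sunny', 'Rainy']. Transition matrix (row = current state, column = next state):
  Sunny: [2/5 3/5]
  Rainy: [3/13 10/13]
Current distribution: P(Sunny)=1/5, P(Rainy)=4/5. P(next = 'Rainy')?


P(next=Rainy) = Σᵢ P(now=i)×P(i→Rainy)
= 1/5×3/5 + 4/5×10/13
= 3/25 + 8/13 = 239/325

P = 239/325 ≈ 0.7354
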